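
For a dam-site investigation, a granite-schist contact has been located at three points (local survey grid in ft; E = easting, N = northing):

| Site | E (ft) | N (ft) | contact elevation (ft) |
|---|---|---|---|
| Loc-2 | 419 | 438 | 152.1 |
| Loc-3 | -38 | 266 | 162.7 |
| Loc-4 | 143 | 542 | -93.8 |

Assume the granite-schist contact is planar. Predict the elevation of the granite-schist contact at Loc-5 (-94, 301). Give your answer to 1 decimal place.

95.9 ft

Two edge vectors: Loc-2→Loc-3 = (-457, -172, 10.6), Loc-2→Loc-4 = (-276, 104, -245.9).
Normal n = (Loc-2→Loc-3) × (Loc-2→Loc-4) = (41192.4, -115301.9, -95000).
So ∂z/∂E = −n_x/n_z = 0.43360 and ∂z/∂N = −n_y/n_z = −1.21370.
Intercept c from Loc-2: 152.1 − 181.68 + 531.60 = 502.02.
At (-94, 301): z = −40.8 − 365.3 + 502.02 = 95.9 ft.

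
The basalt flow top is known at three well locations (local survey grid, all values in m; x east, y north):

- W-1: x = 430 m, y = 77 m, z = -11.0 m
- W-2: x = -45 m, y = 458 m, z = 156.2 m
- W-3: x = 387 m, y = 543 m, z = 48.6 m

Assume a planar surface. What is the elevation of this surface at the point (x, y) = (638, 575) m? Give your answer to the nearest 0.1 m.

Two edge vectors: W-1→W-2 = (-475, 381, 167.2), W-1→W-3 = (-43, 466, 59.6).
Normal n = (W-1→W-2) × (W-1→W-3) = (-55207.6, 21120.4, -204967).
So ∂z/∂x = −n_x/n_z = −0.26935 and ∂z/∂y = −n_y/n_z = 0.10304.
Intercept c from W-1: -11 + 115.82 − 7.93 = 96.89.
At (638, 575): z = −171.8 + 59.2 + 96.89 = -15.7 m.

-15.7 m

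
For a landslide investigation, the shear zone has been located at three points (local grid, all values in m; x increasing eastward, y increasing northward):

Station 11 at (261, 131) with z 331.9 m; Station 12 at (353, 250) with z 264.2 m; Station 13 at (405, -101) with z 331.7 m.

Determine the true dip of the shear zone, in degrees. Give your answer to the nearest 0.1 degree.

Two edge vectors: Station 11→Station 12 = (92, 119, -67.7), Station 11→Station 13 = (144, -232, -0.2).
Normal n = (Station 11→Station 12) × (Station 11→Station 13) = (-15730.2, -9730.4, -38480).
So ∂z/∂x = −n_x/n_z = −0.40879 and ∂z/∂y = −n_y/n_z = −0.25287.
Gradient magnitude |∇z| = √(a² + b²) = √(0.16711 + 0.06394) = 0.48068.
True dip = arctan(0.48068) = 25.7°, dipping toward ENE (azimuth ≈ 058°).

25.7°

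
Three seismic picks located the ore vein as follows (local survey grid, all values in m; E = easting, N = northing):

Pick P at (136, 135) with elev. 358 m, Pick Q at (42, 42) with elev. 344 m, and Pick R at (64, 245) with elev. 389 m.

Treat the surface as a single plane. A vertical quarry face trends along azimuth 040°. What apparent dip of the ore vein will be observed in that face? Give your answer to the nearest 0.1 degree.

7.2°

Let the plane be z = a·E + b·N + c.
Pick Q−Pick P: −94a − 93b = −14;  Pick R−Pick P: −72a + 110b = 31.
Solving gives a = −0.07883, b = 0.23022.
Unit vector along 040° is (sin 40°, cos 40°) = (0.6428, 0.7660).
Slope in that direction = a·(0.6428) + b·(0.7660) = 0.12568.
Apparent dip = arctan|0.12568| = 7.2° (true dip is 13.7°, so apparent ≤ true as expected).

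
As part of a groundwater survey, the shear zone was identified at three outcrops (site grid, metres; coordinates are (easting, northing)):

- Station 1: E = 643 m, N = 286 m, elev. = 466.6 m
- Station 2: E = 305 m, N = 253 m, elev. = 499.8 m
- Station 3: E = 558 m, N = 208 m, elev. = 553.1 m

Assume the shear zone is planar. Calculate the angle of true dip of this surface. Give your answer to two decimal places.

Two edge vectors: Station 1→Station 2 = (-338, -33, 33.2), Station 1→Station 3 = (-85, -78, 86.5).
Normal n = (Station 1→Station 2) × (Station 1→Station 3) = (-264.9, 26415, 23559).
So ∂z/∂E = −n_x/n_z = 0.01124 and ∂z/∂N = −n_y/n_z = −1.12123.
Gradient magnitude |∇z| = √(a² + b²) = √(0.00013 + 1.25715) = 1.12128.
True dip = arctan(1.12128) = 48.27°, dipping toward N (azimuth ≈ 359°).

48.27°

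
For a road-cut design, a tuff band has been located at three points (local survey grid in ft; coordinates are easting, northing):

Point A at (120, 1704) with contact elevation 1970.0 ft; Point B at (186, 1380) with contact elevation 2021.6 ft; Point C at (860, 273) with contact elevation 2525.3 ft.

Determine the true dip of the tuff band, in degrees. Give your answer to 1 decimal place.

36.1°

Two edge vectors: Point A→Point B = (66, -324, 51.6), Point A→Point C = (740, -1431, 555.3).
Normal n = (Point A→Point B) × (Point A→Point C) = (-106077.6, 1534.2, 145314).
So ∂z/∂easting = −n_x/n_z = 0.72999 and ∂z/∂northing = −n_y/n_z = −0.01056.
Gradient magnitude |∇z| = √(a² + b²) = √(0.53288 + 0.00011) = 0.73007.
True dip = arctan(0.73007) = 36.1°, dipping toward W (azimuth ≈ 271°).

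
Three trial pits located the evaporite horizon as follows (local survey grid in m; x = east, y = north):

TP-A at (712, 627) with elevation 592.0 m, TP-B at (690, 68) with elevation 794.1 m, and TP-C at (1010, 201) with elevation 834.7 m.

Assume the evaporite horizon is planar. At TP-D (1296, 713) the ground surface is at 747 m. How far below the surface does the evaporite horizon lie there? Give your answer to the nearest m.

23 m

Let the plane be z = a·x + b·y + c.
TP-B−TP-A: −22a − 559b = 202.1;  TP-C−TP-A: 298a − 426b = 242.7.
Solving gives a = 0.28175, b = −0.37263.
Then c = 592 − a·712 − b·627 = 625.03.
At (1296, 713): z_contact = 365.1 − 265.7 + 625.03 = 724.5 m.
Depth below ground = 747 − 724.5 = 23 m.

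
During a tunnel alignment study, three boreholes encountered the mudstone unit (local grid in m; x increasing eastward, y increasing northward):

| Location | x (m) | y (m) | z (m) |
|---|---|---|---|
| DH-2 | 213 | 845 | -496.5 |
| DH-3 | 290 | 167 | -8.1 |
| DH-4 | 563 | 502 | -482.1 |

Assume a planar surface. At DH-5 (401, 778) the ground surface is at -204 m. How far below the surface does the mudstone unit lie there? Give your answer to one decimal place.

Two edge vectors: DH-2→DH-3 = (77, -678, 488.4), DH-2→DH-4 = (350, -343, 14.4).
Normal n = (DH-2→DH-3) × (DH-2→DH-4) = (157758, 169831.2, 210889).
So ∂z/∂x = −n_x/n_z = −0.74806 and ∂z/∂y = −n_y/n_z = −0.80531.
Intercept c from DH-2: -496.5 + 159.34 + 680.49 = 343.32.
At (401, 778): z_contact = −299.97 − 626.53 + 343.32 = -583.18 m.
Depth below ground = -204 − (-583.18) = 379.2 m.

379.2 m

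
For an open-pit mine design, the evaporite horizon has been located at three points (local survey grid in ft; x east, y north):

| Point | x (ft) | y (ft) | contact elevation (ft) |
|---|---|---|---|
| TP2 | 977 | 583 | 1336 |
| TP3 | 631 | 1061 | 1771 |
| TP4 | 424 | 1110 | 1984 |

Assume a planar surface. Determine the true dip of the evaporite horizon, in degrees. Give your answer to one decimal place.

Let the plane be z = a·x + b·y + c.
TP3−TP2: −346a + 478b = 435;  TP4−TP2: −553a + 527b = 648.
Solving gives a = −0.98179, b = 0.19937.
Gradient magnitude |∇z| = √(a² + b²) = √(0.96391 + 0.03975) = 1.00183.
True dip = arctan(1.00183) = 45.1°, dipping toward ESE (azimuth ≈ 101°).

45.1°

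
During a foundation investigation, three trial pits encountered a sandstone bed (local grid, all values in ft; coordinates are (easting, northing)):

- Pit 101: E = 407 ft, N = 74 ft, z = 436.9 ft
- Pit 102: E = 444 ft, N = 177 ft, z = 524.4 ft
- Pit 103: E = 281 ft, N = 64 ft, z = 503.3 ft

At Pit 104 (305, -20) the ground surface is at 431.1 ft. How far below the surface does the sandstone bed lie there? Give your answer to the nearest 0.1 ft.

32.3 ft

Two edge vectors: Pit 101→Pit 102 = (37, 103, 87.5), Pit 101→Pit 103 = (-126, -10, 66.4).
Normal n = (Pit 101→Pit 102) × (Pit 101→Pit 103) = (7714.2, -13481.8, 12608).
So ∂z/∂E = −n_x/n_z = −0.61185 and ∂z/∂N = −n_y/n_z = 1.06931.
Intercept c from Pit 101: 436.9 + 249.02 − 79.13 = 606.79.
At (305, -20): z_contact = −186.61 − 21.39 + 606.79 = 398.79 ft.
Depth below ground = 431.1 − 398.79 = 32.3 ft.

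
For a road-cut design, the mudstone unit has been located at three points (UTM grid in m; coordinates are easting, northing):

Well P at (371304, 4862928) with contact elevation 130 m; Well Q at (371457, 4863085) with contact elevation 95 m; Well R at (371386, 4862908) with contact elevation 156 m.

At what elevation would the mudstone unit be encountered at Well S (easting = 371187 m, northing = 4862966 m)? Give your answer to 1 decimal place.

88.8 m

Let the plane be z = a·easting + b·northing + c.
Well Q−Well P: 153a + 157b = −35;  Well R−Well P: 82a − 20b = 26.
Solving gives a = 0.212250533, b = −0.429772813.
Then c = 130 − a·371304 − b·4862928 = 2011274.77.
At (371187, 4862966): z = 78784.6 − 2089970.6 + 2011274.77 = 88.8 m.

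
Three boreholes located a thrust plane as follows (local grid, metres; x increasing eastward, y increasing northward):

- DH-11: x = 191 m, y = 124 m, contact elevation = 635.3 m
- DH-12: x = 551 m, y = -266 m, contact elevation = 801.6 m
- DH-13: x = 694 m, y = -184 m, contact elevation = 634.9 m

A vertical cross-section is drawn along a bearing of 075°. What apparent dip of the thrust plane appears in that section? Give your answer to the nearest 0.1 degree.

39.9°

Two edge vectors: DH-11→DH-12 = (360, -390, 166.3), DH-11→DH-13 = (503, -308, -0.4).
Normal n = (DH-11→DH-12) × (DH-11→DH-13) = (51376.4, 83792.9, 85290).
So ∂z/∂x = −n_x/n_z = −0.60237 and ∂z/∂y = −n_y/n_z = −0.98245.
Unit vector along 075° is (sin 75°, cos 75°) = (0.9659, 0.2588).
Slope in that direction = a·(0.9659) + b·(0.2588) = −0.83612.
Apparent dip = arctan|0.83612| = 39.9° (true dip is 49.1°, so apparent ≤ true as expected).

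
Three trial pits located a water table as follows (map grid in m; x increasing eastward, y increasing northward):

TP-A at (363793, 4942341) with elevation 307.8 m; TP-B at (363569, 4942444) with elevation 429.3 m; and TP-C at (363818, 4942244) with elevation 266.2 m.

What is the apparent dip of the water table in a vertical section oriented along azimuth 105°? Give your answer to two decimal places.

24.85°

Two edge vectors: TP-A→TP-B = (-224, 103, 121.5), TP-A→TP-C = (25, -97, -41.6).
Normal n = (TP-A→TP-B) × (TP-A→TP-C) = (7500.7, -6280.9, 19153).
So ∂z/∂x = −n_x/n_z = −0.39162 and ∂z/∂y = −n_y/n_z = 0.32793.
Unit vector along 105° is (sin 105°, cos 105°) = (0.9659, -0.2588).
Slope in that direction = a·(0.9659) + b·(-0.2588) = −0.46315.
Apparent dip = arctan|0.46315| = 24.85° (true dip is 27.1°, so apparent ≤ true as expected).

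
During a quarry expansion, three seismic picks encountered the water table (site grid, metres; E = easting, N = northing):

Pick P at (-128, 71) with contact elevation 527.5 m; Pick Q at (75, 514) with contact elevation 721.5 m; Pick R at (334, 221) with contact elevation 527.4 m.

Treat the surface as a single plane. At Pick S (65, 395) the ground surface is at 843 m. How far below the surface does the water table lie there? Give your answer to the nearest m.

181 m

Let the plane be z = a·E + b·N + c.
Pick Q−Pick P: 203a + 443b = 194;  Pick R−Pick P: 462a + 150b = −0.1.
Solving gives a = −0.16729, b = 0.51458.
Then c = 527.5 − a·-128 − b·71 = 469.55.
At (65, 395): z_contact = −10.9 + 203.3 + 469.55 = 661.9 m.
Depth below ground = 843 − 661.9 = 181 m.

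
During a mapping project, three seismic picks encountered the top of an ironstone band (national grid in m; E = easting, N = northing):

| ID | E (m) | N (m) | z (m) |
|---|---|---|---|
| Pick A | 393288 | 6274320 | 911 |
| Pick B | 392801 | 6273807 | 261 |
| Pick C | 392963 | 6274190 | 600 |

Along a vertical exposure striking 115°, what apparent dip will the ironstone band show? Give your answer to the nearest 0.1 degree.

22.5°

Let the plane be z = a·E + b·N + c.
Pick B−Pick A: −487a − 513b = −650;  Pick C−Pick A: −325a − 130b = −311.
Solving gives a = 0.72565, b = 0.57818.
Unit vector along 115° is (sin 115°, cos 115°) = (0.9063, -0.4226).
Slope in that direction = a·(0.9063) + b·(-0.4226) = 0.41331.
Apparent dip = arctan|0.41331| = 22.5° (true dip is 42.9°, so apparent ≤ true as expected).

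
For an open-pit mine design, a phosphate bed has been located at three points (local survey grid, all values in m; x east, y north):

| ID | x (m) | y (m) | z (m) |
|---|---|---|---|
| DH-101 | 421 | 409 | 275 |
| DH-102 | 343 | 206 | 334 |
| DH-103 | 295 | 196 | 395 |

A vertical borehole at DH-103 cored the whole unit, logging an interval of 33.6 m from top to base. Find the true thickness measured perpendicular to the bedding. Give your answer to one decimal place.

Let the plane be z = a·x + b·y + c.
DH-102−DH-101: −78a − 203b = 59;  DH-103−DH-101: −126a − 213b = 120.
Solving gives a = −1.31560, b = 0.21486.
|∇z| = √(a²+b²) = 1.33303, so dip δ = arctan(1.33303) = 53.12°.
True thickness = vertical thickness × cos δ = 33.6 × cos 53.12° = 20.2 m.

20.2 m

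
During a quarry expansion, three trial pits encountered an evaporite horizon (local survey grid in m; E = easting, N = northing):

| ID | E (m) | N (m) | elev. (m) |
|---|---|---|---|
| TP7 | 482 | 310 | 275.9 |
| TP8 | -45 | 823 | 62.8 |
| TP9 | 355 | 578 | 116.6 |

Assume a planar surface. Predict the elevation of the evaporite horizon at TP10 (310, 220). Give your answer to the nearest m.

399 m

Two edge vectors: TP7→TP8 = (-527, 513, -213.1), TP7→TP9 = (-127, 268, -159.3).
Normal n = (TP7→TP8) × (TP7→TP9) = (-24610.1, -56887.4, -76085).
So ∂z/∂E = −n_x/n_z = −0.32346 and ∂z/∂N = −n_y/n_z = −0.74768.
Intercept c from TP7: 275.9 + 155.91 + 231.78 = 663.59.
At (310, 220): z = −100.3 − 164.5 + 663.59 = 398.8 m.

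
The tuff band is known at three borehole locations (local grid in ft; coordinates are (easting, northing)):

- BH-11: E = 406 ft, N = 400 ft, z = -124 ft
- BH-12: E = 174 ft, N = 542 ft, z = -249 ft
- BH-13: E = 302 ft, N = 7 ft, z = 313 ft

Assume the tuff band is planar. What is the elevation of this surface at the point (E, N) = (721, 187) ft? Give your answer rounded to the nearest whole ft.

Let the plane be z = a·E + b·N + c.
BH-12−BH-11: −232a + 142b = −125;  BH-13−BH-11: −104a − 393b = 437.
Solving gives a = −0.12204, b = −1.07966.
Then c = -124 − a·406 − b·400 = 357.41.
At (721, 187): z = −88.0 − 201.9 + 357.41 = 67.5 ft.

68 ft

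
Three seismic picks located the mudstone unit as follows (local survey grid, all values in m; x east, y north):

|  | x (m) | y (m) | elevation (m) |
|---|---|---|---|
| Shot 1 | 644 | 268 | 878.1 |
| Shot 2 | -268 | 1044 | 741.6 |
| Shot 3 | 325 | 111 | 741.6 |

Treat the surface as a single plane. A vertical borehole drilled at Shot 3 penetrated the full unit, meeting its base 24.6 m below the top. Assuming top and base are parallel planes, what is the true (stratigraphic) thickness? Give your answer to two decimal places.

Let the plane be z = a·x + b·y + c.
Shot 2−Shot 1: −912a + 776b = −136.5;  Shot 3−Shot 1: −319a − 157b = −136.5.
Solving gives a = 0.32594, b = 0.20716.
|∇z| = √(a²+b²) = 0.38621, so dip δ = arctan(0.38621) = 21.12°.
True thickness = vertical thickness × cos δ = 24.6 × cos 21.12° = 22.95 m.

22.95 m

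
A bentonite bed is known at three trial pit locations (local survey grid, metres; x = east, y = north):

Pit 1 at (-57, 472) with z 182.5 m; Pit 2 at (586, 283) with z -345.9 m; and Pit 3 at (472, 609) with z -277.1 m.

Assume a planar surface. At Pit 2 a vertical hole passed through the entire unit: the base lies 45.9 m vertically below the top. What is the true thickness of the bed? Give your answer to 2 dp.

34.96 m

Two edge vectors: Pit 1→Pit 2 = (643, -189, -528.4), Pit 1→Pit 3 = (529, 137, -459.6).
Normal n = (Pit 1→Pit 2) × (Pit 1→Pit 3) = (159255.2, 15999.2, 188072).
So ∂z/∂x = −n_x/n_z = −0.84678 and ∂z/∂y = −n_y/n_z = −0.08507.
|∇z| = √(a²+b²) = 0.85104, so dip δ = arctan(0.85104) = 40.40°.
True thickness = vertical thickness × cos δ = 45.9 × cos 40.40° = 34.96 m.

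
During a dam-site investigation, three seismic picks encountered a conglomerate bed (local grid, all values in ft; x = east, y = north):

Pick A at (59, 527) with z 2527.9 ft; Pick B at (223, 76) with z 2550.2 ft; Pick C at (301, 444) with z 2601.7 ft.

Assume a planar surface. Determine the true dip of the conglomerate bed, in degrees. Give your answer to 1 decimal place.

18.6°

Two edge vectors: Pick A→Pick B = (164, -451, 22.3), Pick A→Pick C = (242, -83, 73.8).
Normal n = (Pick A→Pick B) × (Pick A→Pick C) = (-31432.9, -6706.6, 95530).
So ∂z/∂x = −n_x/n_z = 0.32904 and ∂z/∂y = −n_y/n_z = 0.07020.
Gradient magnitude |∇z| = √(a² + b²) = √(0.10827 + 0.00493) = 0.33644.
True dip = arctan(0.33644) = 18.6°, dipping toward WSW (azimuth ≈ 258°).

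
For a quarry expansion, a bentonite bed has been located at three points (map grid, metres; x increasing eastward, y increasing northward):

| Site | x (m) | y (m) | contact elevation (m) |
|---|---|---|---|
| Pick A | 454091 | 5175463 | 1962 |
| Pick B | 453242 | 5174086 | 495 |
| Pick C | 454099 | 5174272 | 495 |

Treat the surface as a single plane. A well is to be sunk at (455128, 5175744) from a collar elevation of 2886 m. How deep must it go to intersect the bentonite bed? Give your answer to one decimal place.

855.2 m

Two edge vectors: Pick A→Pick B = (-849, -1377, -1467), Pick A→Pick C = (8, -1191, -1467).
Normal n = (Pick A→Pick B) × (Pick A→Pick C) = (272862, -1257219, 1022175).
So ∂z/∂x = −n_x/n_z = −0.266942549 and ∂z/∂y = −n_y/n_z = 1.229944970.
Intercept c from Pick A: 1962 + 121216.21 − 6365534.69 = −6242356.48.
At (455128, 5175744): z_contact = −121493.03 + 6365880.30 − 6242356.48 = 2030.80 m.
Depth below ground = 2886 − 2030.80 = 855.2 m.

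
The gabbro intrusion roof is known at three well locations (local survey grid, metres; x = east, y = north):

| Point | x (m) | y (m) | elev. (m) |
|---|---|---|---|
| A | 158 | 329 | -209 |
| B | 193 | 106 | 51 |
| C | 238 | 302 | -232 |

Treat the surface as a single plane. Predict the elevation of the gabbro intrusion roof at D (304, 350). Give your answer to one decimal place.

Let the plane be z = a·x + b·y + c.
B−A: 35a − 223b = 260;  C−A: 80a − 27b = −23.
Solving gives a = −0.71909, b = −1.27878.
Then c = -209 − a·158 − b·329 = 325.33.
At (304, 350): z = −218.6 − 447.6 + 325.33 = -340.8 m.

-340.8 m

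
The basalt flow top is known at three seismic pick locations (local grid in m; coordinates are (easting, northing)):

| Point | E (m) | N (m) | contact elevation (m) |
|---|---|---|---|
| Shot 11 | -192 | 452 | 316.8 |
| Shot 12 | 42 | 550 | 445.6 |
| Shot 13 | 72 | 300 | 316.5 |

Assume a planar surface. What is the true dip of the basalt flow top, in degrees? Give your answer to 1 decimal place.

Two edge vectors: Shot 11→Shot 12 = (234, 98, 128.8), Shot 11→Shot 13 = (264, -152, -0.3).
Normal n = (Shot 11→Shot 12) × (Shot 11→Shot 13) = (19548.2, 34073.4, -61440).
So ∂z/∂E = −n_x/n_z = 0.31817 and ∂z/∂N = −n_y/n_z = 0.55458.
Gradient magnitude |∇z| = √(a² + b²) = √(0.10123 + 0.30756) = 0.63937.
True dip = arctan(0.63937) = 32.6°, dipping toward SSW (azimuth ≈ 210°).

32.6°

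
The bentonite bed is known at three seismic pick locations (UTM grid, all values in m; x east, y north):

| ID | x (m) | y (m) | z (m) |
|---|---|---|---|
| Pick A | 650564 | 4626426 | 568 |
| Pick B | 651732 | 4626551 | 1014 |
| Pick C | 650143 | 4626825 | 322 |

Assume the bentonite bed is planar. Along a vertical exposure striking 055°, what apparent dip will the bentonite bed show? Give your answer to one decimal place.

Let the plane be z = a·x + b·y + c.
Pick B−Pick A: 1168a + 125b = 446;  Pick C−Pick A: −421a + 399b = −246.
Solving gives a = 0.40239, b = −0.19196.
Unit vector along 055° is (sin 55°, cos 55°) = (0.8192, 0.5736).
Slope in that direction = a·(0.8192) + b·(0.5736) = 0.21952.
Apparent dip = arctan|0.21952| = 12.4° (true dip is 24.0°, so apparent ≤ true as expected).

12.4°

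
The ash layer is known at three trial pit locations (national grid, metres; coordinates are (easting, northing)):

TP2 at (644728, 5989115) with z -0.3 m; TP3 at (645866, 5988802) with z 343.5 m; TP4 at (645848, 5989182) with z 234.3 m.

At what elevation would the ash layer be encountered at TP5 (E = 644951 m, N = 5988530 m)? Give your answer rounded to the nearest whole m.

212 m

Two edge vectors: TP2→TP3 = (1138, -313, 343.8), TP2→TP4 = (1120, 67, 234.6).
Normal n = (TP2→TP3) × (TP2→TP4) = (-96464.4, 118081.2, 426806).
So ∂z/∂E = −n_x/n_z = 0.22601463 and ∂z/∂N = −n_y/n_z = −0.27666246.
Intercept c from TP2: -0.3 − 145717.96 + 1656963.32 = 1511245.06.
At (644951, 5988530): z = 145768.4 − 1656801.5 + 1511245.06 = 211.9 m.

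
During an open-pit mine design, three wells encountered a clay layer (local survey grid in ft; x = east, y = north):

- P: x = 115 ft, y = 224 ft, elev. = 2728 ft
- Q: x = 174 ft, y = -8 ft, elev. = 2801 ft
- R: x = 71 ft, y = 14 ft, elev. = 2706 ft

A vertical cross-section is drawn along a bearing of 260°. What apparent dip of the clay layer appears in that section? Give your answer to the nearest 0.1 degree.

Two edge vectors: P→Q = (59, -232, 73), P→R = (-44, -210, -22).
Normal n = (P→Q) × (P→R) = (20434, -1914, -22598).
So ∂z/∂x = −n_x/n_z = 0.90424 and ∂z/∂y = −n_y/n_z = −0.08470.
Unit vector along 260° is (sin 260°, cos 260°) = (-0.9848, -0.1736).
Slope in that direction = a·(-0.9848) + b·(-0.1736) = −0.87579.
Apparent dip = arctan|0.87579| = 41.2° (true dip is 42.2°, so apparent ≤ true as expected).

41.2°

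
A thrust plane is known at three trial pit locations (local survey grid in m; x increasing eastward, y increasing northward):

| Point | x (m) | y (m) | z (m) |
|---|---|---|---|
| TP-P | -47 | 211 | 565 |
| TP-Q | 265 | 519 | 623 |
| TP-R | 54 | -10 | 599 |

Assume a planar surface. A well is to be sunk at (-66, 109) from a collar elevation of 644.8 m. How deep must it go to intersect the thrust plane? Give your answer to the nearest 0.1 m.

Let the plane be z = a·x + b·y + c.
TP-Q−TP-P: 312a + 308b = 58;  TP-R−TP-P: 101a − 221b = 34.
Solving gives a = 0.23276, b = −0.04747.
Then c = 565 − a·-47 − b·211 = 585.96.
At (-66, 109): z_contact = −15.36 − 5.17 + 585.96 = 565.42 m.
Depth below ground = 644.8 − 565.42 = 79.4 m.

79.4 m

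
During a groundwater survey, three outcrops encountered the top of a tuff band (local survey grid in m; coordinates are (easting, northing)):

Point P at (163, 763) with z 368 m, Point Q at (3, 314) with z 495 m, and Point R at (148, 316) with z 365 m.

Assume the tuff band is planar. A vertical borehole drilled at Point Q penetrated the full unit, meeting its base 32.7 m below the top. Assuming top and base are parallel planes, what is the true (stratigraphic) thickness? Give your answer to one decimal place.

Two edge vectors: Point P→Point Q = (-160, -449, 127), Point P→Point R = (-15, -447, -3).
Normal n = (Point P→Point Q) × (Point P→Point R) = (58116, -2385, 64785).
So ∂z/∂E = −n_x/n_z = −0.89706 and ∂z/∂N = −n_y/n_z = 0.03681.
|∇z| = √(a²+b²) = 0.89781, so dip δ = arctan(0.89781) = 41.92°.
True thickness = vertical thickness × cos δ = 32.7 × cos 41.92° = 24.3 m.

24.3 m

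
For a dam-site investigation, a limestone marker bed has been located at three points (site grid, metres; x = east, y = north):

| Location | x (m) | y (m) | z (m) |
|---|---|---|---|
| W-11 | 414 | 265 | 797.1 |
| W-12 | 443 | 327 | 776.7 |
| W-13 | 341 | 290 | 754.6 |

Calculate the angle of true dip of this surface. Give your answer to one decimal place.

33.3°

Two edge vectors: W-11→W-12 = (29, 62, -20.4), W-11→W-13 = (-73, 25, -42.5).
Normal n = (W-11→W-12) × (W-11→W-13) = (-2125, 2721.7, 5251).
So ∂z/∂x = −n_x/n_z = 0.40468 and ∂z/∂y = −n_y/n_z = −0.51832.
Gradient magnitude |∇z| = √(a² + b²) = √(0.16377 + 0.26866) = 0.65759.
True dip = arctan(0.65759) = 33.3°, dipping toward NW (azimuth ≈ 322°).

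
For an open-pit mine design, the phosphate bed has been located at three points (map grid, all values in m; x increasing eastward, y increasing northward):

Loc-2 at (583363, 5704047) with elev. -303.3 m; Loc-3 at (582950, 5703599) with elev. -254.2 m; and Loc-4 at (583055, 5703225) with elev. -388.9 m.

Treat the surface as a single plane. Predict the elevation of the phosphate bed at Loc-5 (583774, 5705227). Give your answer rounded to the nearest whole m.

Let the plane be z = a·x + b·y + c.
Loc-3−Loc-2: −413a − 448b = 49.1;  Loc-4−Loc-2: −308a − 822b = −85.6.
Solving gives a = −0.39061151, b = 0.25049677.
Then c = -303.3 − a·583363 − b·5704047 = −1201280.34.
At (583774, 5705227): z = −228028.8 + 1429140.9 − 1201280.34 = -168.3 m.

-168 m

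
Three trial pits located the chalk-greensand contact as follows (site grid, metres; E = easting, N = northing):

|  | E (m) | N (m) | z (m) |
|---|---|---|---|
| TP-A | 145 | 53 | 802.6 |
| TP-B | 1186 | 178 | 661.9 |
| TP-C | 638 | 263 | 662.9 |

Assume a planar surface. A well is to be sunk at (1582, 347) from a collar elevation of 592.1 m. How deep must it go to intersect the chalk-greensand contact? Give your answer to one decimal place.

42.6 m

Let the plane be z = a·E + b·N + c.
TP-B−TP-A: 1041a + 125b = −140.7;  TP-C−TP-A: 493a + 210b = −139.7.
Solving gives a = −0.076979, b = −0.484521.
Then c = 802.6 − a·145 − b·53 = 839.44.
At (1582, 347): z_contact = −121.78 − 168.13 + 839.44 = 549.53 m.
Depth below ground = 592.1 − 549.53 = 42.6 m.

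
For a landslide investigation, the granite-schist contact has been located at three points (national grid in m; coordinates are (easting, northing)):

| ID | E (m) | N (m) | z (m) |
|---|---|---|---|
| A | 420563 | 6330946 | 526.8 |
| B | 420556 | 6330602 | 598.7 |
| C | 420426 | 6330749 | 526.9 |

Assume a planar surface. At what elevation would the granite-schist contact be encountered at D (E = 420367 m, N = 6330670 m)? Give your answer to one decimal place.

525.7 m

Two edge vectors: A→B = (-7, -344, 71.9), A→C = (-137, -197, 0.1).
Normal n = (A→B) × (A→C) = (14129.9, -9849.6, -45749).
So ∂z/∂E = −n_x/n_z = 0.308857024 and ∂z/∂N = −n_y/n_z = −0.215296509.
Intercept c from A: 526.8 − 129893.84 + 1363030.57 = 1233663.54.
At (420367, 6330670): z = 129833.3 − 1362971.2 + 1233663.54 = 525.7 m.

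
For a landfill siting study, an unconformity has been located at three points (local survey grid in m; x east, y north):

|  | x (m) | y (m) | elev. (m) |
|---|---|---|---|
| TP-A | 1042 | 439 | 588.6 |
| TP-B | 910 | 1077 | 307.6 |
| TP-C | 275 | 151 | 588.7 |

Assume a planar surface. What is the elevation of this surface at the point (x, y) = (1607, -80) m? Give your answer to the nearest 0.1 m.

Two edge vectors: TP-A→TP-B = (-132, 638, -281), TP-A→TP-C = (-767, -288, 0.1).
Normal n = (TP-A→TP-B) × (TP-A→TP-C) = (-80864.2, 215540.2, 527362).
So ∂z/∂x = −n_x/n_z = 0.153337 and ∂z/∂y = −n_y/n_z = −0.408714.
Intercept c from TP-A: 588.6 − 159.78 + 179.43 = 608.25.
At (1607, -80): z = 246.4 + 32.7 + 608.25 = 887.4 m.

887.4 m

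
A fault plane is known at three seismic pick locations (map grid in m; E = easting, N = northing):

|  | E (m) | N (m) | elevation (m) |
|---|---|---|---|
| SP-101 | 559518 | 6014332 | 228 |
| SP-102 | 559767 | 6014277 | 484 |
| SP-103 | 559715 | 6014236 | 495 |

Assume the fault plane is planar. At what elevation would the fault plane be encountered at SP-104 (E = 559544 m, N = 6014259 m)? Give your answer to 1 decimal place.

337.3 m

Let the plane be z = a·E + b·N + c.
SP-102−SP-101: 249a − 55b = 256;  SP-103−SP-101: 197a − 96b = 267.
Solving gives a = 0.756829138, b = −1.228173540.
Then c = 228 − a·559518 − b·6014332 = 6963411.90.
At (559544, 6014259): z = 423479.2 − 7386553.8 + 6963411.90 = 337.3 m.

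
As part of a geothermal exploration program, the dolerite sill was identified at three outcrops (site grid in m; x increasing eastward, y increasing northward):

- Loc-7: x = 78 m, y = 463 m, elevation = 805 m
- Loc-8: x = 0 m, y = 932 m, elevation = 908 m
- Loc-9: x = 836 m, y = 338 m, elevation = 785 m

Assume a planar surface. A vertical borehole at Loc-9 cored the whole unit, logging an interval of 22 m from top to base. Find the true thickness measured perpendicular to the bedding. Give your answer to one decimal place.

Let the plane be z = a·x + b·y + c.
Loc-8−Loc-7: −78a + 469b = 103;  Loc-9−Loc-7: 758a − 125b = −20.
Solving gives a = 0.01011, b = 0.22130.
|∇z| = √(a²+b²) = 0.22153, so dip δ = arctan(0.22153) = 12.49°.
True thickness = vertical thickness × cos δ = 22 × cos 12.49° = 21.5 m.

21.5 m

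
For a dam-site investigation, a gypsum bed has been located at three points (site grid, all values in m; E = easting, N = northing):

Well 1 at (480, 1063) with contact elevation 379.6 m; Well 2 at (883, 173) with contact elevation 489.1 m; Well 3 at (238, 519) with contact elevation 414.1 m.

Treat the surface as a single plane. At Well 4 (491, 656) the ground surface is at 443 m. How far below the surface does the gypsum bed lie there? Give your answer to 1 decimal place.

Let the plane be z = a·E + b·N + c.
Well 2−Well 1: 403a − 890b = 109.5;  Well 3−Well 1: −242a − 544b = 34.5.
Solving gives a = 0.066411, b = −0.092962.
Then c = 379.6 − a·480 − b·1063 = 446.54.
At (491, 656): z_contact = 32.61 − 60.98 + 446.54 = 418.17 m.
Depth below ground = 443 − 418.17 = 24.8 m.

24.8 m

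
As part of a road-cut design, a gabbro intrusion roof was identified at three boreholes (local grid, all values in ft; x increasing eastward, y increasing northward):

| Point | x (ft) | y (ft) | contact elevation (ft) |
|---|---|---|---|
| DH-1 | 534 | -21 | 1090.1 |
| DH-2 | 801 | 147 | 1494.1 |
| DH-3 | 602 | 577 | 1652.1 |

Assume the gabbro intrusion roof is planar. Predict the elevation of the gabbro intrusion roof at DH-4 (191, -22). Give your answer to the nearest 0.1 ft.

Two edge vectors: DH-1→DH-2 = (267, 168, 404), DH-1→DH-3 = (68, 598, 562).
Normal n = (DH-1→DH-2) × (DH-1→DH-3) = (-147176, -122582, 148242).
So ∂z/∂x = −n_x/n_z = 0.99281 and ∂z/∂y = −n_y/n_z = 0.82690.
Intercept c from DH-1: 1090.1 − 530.16 + 17.36 = 577.30.
At (191, -22): z = 189.6 − 18.2 + 577.30 = 748.7 ft.

748.7 ft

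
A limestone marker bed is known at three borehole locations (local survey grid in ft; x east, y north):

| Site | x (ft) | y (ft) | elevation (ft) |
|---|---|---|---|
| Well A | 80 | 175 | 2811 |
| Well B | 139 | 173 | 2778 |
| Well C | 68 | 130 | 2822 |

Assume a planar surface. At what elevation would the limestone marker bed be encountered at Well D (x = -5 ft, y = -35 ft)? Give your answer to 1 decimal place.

2878.6 ft

Let the plane be z = a·x + b·y + c.
Well B−Well A: 59a − 2b = −33;  Well C−Well A: −12a − 45b = 11.
Solving gives a = −0.56252, b = −0.09444.
Then c = 2811 − a·80 − b·175 = 2872.53.
At (-5, -35): z = 2.8 + 3.3 + 2872.53 = 2878.6 ft.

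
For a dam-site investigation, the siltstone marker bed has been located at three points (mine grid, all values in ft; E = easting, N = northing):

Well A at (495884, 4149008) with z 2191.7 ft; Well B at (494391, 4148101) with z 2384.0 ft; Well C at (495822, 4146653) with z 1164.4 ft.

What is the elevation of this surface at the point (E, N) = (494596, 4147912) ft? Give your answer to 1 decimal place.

Two edge vectors: Well A→Well B = (-1493, -907, 192.3), Well A→Well C = (-62, -2355, -1027.3).
Normal n = (Well A→Well B) × (Well A→Well C) = (1384627.6, -1545681.5, 3459781).
So ∂z/∂E = −n_x/n_z = −0.400206718 and ∂z/∂N = −n_y/n_z = 0.446757035.
Intercept c from Well A: 2191.7 + 198456.11 − 1853598.51 = −1652950.70.
At (494596, 4147912): z = −197940.6 + 1853108.9 − 1652950.70 = 2217.5 ft.

2217.5 ft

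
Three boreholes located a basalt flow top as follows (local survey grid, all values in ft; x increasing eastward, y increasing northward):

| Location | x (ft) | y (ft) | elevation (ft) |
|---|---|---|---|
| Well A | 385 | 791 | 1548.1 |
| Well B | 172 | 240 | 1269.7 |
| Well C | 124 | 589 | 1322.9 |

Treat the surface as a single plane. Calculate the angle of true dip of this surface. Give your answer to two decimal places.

35.62°

Let the plane be z = a·x + b·y + c.
Well B−Well A: −213a − 551b = −278.4;  Well C−Well A: −261a − 202b = −225.2.
Solving gives a = 0.67320, b = 0.24502.
Gradient magnitude |∇z| = √(a² + b²) = √(0.45320 + 0.06004) = 0.71640.
True dip = arctan(0.71640) = 35.62°, dipping toward WSW (azimuth ≈ 250°).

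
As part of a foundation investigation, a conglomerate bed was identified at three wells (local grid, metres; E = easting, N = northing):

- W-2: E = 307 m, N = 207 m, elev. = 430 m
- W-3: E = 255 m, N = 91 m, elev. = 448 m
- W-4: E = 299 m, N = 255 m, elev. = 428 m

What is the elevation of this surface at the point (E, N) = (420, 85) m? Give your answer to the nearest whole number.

Two edge vectors: W-2→W-3 = (-52, -116, 18), W-2→W-4 = (-8, 48, -2).
Normal n = (W-2→W-3) × (W-2→W-4) = (-632, -248, -3424).
So ∂z/∂E = −n_x/n_z = −0.18458 and ∂z/∂N = −n_y/n_z = −0.07243.
Intercept c from W-2: 430 + 56.67 + 14.99 = 501.66.
At (420, 85): z = −77.5 − 6.2 + 501.66 = 418.0 m.

418 m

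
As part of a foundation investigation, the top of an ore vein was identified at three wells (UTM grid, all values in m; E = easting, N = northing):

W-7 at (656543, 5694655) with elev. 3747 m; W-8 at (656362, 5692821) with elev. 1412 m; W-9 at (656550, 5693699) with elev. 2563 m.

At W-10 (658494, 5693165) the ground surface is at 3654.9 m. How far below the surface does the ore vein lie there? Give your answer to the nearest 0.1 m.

Two edge vectors: W-7→W-8 = (-181, -1834, -2335), W-7→W-9 = (7, -956, -1184).
Normal n = (W-7→W-8) × (W-7→W-9) = (-60804, -230649, 185874).
So ∂z/∂E = −n_x/n_z = 0.327124826 and ∂z/∂N = −n_y/n_z = 1.240888989.
Intercept c from W-7: 3747 − 214771.51 − 7066434.69 = −7277459.20.
At (658494, 5693165): z_contact = 215409.74 + 7064585.76 − 7277459.20 = 2536.30 m.
Depth below ground = 3654.9 − 2536.30 = 1118.6 m.

1118.6 m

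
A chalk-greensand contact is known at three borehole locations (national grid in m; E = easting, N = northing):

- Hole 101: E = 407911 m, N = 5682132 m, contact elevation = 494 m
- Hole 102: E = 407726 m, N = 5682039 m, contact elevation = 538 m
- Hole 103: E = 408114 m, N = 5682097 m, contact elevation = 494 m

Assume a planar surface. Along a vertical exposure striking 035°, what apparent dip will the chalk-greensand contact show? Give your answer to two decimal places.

Two edge vectors: Hole 101→Hole 102 = (-185, -93, 44), Hole 101→Hole 103 = (203, -35, 0).
Normal n = (Hole 101→Hole 102) × (Hole 101→Hole 103) = (1540, 8932, 25354).
So ∂z/∂E = −n_x/n_z = −0.06074 and ∂z/∂N = −n_y/n_z = −0.35229.
Unit vector along 035° is (sin 35°, cos 35°) = (0.5736, 0.8192).
Slope in that direction = a·(0.5736) + b·(0.8192) = −0.32342.
Apparent dip = arctan|0.32342| = 17.92° (true dip is 19.7°, so apparent ≤ true as expected).

17.92°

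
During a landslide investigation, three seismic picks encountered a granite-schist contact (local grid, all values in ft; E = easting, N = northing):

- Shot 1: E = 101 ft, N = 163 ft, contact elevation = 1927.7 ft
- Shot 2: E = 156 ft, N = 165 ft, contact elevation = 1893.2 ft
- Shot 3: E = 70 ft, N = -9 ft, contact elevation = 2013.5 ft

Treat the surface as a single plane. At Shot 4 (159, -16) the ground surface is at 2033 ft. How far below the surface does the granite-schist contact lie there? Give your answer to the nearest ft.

71 ft

Two edge vectors: Shot 1→Shot 2 = (55, 2, -34.5), Shot 1→Shot 3 = (-31, -172, 85.8).
Normal n = (Shot 1→Shot 2) × (Shot 1→Shot 3) = (-5762.4, -3649.5, -9398).
So ∂z/∂E = −n_x/n_z = −0.61315 and ∂z/∂N = −n_y/n_z = −0.38833.
Intercept c from Shot 1: 1927.7 + 61.93 + 63.30 = 2052.93.
At (159, -16): z_contact = −97.5 + 6.2 + 2052.93 = 1961.6 ft.
Depth below ground = 2033 − 1961.6 = 71 ft.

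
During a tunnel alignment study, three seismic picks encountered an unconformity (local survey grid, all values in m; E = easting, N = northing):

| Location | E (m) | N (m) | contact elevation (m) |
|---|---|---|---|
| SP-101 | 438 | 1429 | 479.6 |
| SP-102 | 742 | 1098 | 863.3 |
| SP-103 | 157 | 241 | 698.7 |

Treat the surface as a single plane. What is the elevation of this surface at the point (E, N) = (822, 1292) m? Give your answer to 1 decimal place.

856.3 m

Let the plane be z = a·E + b·N + c.
SP-102−SP-101: 304a − 331b = 383.7;  SP-103−SP-101: −281a − 1188b = 219.1.
Solving gives a = 0.844000, b = −0.384061.
Then c = 479.6 − a·438 − b·1429 = 658.75.
At (822, 1292): z = 693.8 − 496.2 + 658.75 = 856.3 m.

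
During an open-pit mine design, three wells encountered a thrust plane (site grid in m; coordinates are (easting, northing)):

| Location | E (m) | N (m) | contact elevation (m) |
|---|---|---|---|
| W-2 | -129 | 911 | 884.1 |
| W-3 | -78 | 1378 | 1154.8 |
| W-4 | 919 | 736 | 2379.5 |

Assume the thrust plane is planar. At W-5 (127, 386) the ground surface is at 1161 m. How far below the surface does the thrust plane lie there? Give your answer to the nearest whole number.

112 m

Let the plane be z = a·E + b·N + c.
W-3−W-2: 51a + 467b = 270.7;  W-4−W-2: 1048a − 175b = 1495.4.
Solving gives a = 1.49641, b = 0.41624.
Then c = 884.1 − a·-129 − b·911 = 697.95.
At (127, 386): z_contact = 190.0 + 160.7 + 697.95 = 1048.7 m.
Depth below ground = 1161 − 1048.7 = 112 m.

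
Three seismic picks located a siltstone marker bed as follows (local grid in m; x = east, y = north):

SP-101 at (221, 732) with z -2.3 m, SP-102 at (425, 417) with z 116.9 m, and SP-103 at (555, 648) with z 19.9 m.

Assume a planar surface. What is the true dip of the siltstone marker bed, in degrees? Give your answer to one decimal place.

21.9°

Let the plane be z = a·x + b·y + c.
SP-102−SP-101: 204a − 315b = 119.2;  SP-103−SP-101: 334a − 84b = 22.2.
Solving gives a = −0.03429, b = −0.40062.
Gradient magnitude |∇z| = √(a² + b²) = √(0.00118 + 0.16049) = 0.40208.
True dip = arctan(0.40208) = 21.9°, dipping toward N (azimuth ≈ 005°).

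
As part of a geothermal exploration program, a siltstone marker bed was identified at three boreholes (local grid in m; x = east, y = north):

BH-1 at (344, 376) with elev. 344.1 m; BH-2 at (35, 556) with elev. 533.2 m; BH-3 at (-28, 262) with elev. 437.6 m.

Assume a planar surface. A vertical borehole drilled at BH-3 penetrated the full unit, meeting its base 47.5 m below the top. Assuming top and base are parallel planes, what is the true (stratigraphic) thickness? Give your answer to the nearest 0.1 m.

41.6 m

Let the plane be z = a·x + b·y + c.
BH-2−BH-1: −309a + 180b = 189.1;  BH-3−BH-1: −372a − 114b = 93.5.
Solving gives a = −0.37566, b = 0.40567.
|∇z| = √(a²+b²) = 0.55289, so dip δ = arctan(0.55289) = 28.94°.
True thickness = vertical thickness × cos δ = 47.5 × cos 28.94° = 41.6 m.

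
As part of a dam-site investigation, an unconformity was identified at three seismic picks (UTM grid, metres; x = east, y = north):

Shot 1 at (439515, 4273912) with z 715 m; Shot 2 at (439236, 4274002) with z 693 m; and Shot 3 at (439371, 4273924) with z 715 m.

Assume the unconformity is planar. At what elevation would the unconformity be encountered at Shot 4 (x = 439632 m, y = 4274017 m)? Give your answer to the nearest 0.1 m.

677.2 m

Let the plane be z = a·x + b·y + c.
Shot 2−Shot 1: −279a + 90b = −22;  Shot 3−Shot 1: −144a + 12b = 0.
Solving gives a = −0.027465668, b = −0.329588015.
Then c = 715 − a·439515 − b·4273912 = 1421416.75.
At (439632, 4274017): z = −12074.8 − 1408664.8 + 1421416.75 = 677.2 m.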